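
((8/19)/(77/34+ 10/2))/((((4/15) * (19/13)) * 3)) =340/6859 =0.05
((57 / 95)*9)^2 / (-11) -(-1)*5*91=124396 / 275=452.35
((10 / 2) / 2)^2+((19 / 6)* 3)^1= 63 / 4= 15.75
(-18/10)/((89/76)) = -684/445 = -1.54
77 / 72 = 1.07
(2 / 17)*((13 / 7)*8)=208 / 119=1.75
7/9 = 0.78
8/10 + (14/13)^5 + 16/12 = 3.58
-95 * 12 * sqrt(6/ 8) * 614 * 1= -349980 * sqrt(3)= -606183.14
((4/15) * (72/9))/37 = 32/555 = 0.06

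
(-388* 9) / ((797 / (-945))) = 3299940 / 797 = 4140.45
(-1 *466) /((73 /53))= -24698 /73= -338.33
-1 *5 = -5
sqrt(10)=3.16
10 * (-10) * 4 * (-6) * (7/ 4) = 4200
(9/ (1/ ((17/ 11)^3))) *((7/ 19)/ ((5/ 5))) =309519/ 25289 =12.24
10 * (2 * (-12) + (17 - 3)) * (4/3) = -400/3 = -133.33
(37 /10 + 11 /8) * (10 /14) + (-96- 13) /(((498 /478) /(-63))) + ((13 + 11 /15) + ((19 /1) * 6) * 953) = 1147895729 /9960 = 115250.58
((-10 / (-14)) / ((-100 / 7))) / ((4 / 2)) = -1 / 40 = -0.02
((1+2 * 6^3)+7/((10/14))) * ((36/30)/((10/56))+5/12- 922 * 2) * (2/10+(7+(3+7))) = -8743653153/625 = -13989845.04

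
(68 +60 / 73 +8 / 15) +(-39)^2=1741439 / 1095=1590.36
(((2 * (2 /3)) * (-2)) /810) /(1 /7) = -28 /1215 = -0.02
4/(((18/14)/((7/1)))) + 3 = 223/9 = 24.78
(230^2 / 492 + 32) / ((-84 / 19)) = -326059 / 10332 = -31.56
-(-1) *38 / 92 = 19 / 46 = 0.41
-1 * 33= -33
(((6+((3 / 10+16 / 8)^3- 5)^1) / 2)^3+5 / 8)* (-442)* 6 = -1516785760770969 / 2000000000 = -758392.88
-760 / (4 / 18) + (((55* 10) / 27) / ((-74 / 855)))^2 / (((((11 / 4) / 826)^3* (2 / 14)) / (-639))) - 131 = -6714406017268442.43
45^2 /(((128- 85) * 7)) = 2025 /301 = 6.73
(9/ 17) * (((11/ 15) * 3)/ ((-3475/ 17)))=-99/ 17375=-0.01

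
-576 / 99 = -64 / 11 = -5.82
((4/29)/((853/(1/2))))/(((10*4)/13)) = 13/494740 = 0.00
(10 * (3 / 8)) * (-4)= -15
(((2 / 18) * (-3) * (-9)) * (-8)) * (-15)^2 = -5400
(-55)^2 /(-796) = -3025 /796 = -3.80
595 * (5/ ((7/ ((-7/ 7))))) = -425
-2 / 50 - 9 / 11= -236 / 275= -0.86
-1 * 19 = -19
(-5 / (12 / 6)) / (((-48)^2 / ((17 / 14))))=-85 / 64512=-0.00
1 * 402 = 402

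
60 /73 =0.82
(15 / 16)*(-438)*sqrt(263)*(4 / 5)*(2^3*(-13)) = 554046.97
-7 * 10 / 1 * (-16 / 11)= 1120 / 11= 101.82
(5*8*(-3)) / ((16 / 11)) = -82.50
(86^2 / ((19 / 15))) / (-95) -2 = -22910 / 361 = -63.46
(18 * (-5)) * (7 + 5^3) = -11880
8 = 8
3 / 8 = 0.38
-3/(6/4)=-2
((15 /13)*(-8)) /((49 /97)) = -11640 /637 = -18.27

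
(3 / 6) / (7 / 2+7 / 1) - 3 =-62 / 21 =-2.95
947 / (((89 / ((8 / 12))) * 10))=947 / 1335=0.71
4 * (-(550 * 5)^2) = -30250000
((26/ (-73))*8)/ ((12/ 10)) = -520/ 219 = -2.37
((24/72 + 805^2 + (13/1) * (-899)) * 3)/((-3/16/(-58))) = 1771565920/3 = 590521973.33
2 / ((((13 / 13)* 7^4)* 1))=2 / 2401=0.00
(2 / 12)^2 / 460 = 0.00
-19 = -19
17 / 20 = 0.85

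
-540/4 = -135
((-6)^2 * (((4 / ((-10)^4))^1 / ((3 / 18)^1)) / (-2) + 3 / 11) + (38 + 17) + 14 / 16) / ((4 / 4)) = 65.65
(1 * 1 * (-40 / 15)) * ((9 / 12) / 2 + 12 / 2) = -17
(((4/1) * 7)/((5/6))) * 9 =1512/5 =302.40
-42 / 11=-3.82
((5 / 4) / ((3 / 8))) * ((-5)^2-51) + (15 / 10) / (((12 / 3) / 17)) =-1927 / 24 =-80.29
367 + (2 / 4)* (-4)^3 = 335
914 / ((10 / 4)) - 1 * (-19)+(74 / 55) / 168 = 1776889 / 4620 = 384.61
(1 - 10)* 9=-81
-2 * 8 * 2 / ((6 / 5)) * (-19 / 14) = 760 / 21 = 36.19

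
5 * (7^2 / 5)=49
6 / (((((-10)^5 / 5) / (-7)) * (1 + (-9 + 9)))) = 21 / 10000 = 0.00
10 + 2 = 12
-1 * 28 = -28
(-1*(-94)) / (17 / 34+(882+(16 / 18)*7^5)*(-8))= -0.00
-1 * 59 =-59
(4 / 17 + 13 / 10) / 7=261 / 1190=0.22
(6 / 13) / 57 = 2 / 247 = 0.01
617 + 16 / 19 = 11739 / 19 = 617.84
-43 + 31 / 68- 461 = -34241 / 68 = -503.54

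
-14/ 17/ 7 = -2/ 17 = -0.12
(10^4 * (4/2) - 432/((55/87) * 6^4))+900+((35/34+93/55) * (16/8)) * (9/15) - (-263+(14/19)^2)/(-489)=17250023190359/825273075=20902.20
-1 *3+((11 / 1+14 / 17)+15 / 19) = 3105 / 323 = 9.61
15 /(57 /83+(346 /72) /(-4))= -179280 /6151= -29.15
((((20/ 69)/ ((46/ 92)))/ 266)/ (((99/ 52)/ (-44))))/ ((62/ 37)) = -76960/ 2560383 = -0.03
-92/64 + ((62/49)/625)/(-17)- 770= -6426075367/8330000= -771.44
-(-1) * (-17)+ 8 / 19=-315 / 19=-16.58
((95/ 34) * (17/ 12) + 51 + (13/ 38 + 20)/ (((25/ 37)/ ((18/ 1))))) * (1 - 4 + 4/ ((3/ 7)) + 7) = 6804341/ 855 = 7958.29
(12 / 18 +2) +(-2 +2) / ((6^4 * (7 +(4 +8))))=8 / 3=2.67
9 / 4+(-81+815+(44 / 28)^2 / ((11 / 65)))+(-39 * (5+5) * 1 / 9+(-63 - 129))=303119 / 588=515.51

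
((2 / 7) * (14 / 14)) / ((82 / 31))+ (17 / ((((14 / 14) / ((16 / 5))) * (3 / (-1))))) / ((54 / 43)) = -1665821 / 116235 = -14.33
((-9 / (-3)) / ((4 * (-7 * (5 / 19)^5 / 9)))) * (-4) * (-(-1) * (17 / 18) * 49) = 141434.77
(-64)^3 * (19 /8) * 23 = -14319616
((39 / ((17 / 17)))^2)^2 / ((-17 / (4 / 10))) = -4626882 / 85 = -54433.91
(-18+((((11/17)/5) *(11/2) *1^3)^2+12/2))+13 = 43541/28900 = 1.51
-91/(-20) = 91/20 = 4.55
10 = 10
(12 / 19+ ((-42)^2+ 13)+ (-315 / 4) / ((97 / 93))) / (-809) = -12548095 / 5963948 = -2.10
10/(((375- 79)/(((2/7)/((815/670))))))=335/42217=0.01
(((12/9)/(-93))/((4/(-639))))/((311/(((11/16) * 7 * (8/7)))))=781/19282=0.04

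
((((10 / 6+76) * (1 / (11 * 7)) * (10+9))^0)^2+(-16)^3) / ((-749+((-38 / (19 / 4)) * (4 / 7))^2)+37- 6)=66885 / 11386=5.87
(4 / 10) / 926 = 1 / 2315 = 0.00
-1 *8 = -8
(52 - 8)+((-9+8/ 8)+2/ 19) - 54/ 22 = 33.65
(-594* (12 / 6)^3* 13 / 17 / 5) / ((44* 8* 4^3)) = -351 / 10880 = -0.03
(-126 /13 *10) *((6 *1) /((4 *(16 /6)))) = -2835 /52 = -54.52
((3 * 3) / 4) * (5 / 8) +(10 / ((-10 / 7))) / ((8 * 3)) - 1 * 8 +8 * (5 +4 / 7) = 37.69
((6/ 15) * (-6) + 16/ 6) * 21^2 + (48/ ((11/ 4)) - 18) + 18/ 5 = 6636/ 55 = 120.65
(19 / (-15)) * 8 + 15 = 73 / 15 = 4.87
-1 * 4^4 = -256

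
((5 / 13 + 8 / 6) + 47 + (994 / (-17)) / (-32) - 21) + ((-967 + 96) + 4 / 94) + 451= -194650199 / 498576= -390.41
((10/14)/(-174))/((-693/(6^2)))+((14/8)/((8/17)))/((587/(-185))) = -1.17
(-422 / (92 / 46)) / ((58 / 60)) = -6330 / 29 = -218.28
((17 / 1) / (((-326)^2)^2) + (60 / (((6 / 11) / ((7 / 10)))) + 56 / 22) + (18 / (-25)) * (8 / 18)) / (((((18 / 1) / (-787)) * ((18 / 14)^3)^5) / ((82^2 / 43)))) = -1545542242761836670337786717592927 / 123743303246818404338829294600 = -12489.91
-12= -12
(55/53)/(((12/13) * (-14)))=-715/8904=-0.08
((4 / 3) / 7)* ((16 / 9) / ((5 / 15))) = 64 / 63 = 1.02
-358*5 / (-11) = 1790 / 11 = 162.73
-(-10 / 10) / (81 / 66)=22 / 27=0.81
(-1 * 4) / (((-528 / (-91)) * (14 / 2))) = -13 / 132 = -0.10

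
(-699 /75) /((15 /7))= -4.35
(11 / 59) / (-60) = -11 / 3540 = -0.00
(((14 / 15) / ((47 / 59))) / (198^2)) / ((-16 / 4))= -413 / 55277640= -0.00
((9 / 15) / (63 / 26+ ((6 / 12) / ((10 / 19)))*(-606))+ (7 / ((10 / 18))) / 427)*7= 754768 / 3788405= 0.20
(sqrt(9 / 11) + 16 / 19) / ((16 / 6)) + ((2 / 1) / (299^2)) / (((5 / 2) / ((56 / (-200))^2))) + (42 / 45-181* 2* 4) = -23038861191328 / 15924553125 + 9* sqrt(11) / 88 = -1446.41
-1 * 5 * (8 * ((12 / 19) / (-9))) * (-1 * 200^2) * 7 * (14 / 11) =-627200000 / 627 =-1000318.98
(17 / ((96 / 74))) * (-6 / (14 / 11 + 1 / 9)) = -62271 / 1096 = -56.82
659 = 659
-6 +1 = -5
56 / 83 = 0.67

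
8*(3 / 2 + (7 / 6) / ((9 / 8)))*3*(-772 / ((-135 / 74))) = 31306144 / 1215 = 25766.37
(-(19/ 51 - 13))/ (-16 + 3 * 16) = 161/ 408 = 0.39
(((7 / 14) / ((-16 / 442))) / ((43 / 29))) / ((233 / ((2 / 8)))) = -6409 / 641216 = -0.01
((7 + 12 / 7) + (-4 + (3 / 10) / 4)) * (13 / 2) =17433 / 560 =31.13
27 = 27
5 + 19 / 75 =394 / 75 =5.25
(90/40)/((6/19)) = 57/8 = 7.12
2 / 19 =0.11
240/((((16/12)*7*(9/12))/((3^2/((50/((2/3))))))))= 4.11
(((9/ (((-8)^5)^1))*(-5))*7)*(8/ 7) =45/ 4096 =0.01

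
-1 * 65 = -65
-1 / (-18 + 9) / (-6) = -1 / 54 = -0.02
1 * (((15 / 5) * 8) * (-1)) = -24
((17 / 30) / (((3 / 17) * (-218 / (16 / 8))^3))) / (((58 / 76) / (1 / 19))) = -289 / 1690012845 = -0.00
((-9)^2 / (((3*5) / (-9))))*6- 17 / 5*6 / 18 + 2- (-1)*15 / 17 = -289.85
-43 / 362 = -0.12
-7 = -7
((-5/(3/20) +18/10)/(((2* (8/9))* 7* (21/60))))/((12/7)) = -473/112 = -4.22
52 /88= 13 /22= 0.59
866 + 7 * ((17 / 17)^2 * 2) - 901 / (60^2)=3167099 / 3600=879.75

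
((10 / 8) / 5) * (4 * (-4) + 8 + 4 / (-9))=-19 / 9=-2.11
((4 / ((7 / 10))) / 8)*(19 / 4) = 95 / 28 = 3.39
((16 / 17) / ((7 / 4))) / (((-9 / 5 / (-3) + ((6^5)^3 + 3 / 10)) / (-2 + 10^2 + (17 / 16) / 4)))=62890 / 559520131646511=0.00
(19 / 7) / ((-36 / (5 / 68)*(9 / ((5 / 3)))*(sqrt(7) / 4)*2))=-475*sqrt(7) / 1619352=-0.00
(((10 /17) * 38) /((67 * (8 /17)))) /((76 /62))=155 /268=0.58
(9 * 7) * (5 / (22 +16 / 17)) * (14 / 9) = 833 / 39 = 21.36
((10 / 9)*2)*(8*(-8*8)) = -10240 / 9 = -1137.78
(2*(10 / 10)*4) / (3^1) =8 / 3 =2.67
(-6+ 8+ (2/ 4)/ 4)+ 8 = 81/ 8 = 10.12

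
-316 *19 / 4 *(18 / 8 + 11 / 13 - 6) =226651 / 52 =4358.67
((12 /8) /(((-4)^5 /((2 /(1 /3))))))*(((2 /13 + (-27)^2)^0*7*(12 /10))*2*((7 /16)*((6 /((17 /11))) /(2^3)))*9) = -392931 /1392640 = -0.28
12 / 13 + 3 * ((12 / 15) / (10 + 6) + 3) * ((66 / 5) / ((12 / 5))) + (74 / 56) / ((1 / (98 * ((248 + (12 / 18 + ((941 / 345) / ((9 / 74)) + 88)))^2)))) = 16743325149942853 / 1002666600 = 16698796.14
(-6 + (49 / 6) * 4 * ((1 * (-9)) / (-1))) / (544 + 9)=288 / 553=0.52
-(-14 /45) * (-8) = -112 /45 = -2.49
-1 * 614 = -614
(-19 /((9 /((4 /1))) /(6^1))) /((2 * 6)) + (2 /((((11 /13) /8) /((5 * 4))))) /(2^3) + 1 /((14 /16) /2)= 45.34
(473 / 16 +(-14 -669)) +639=-231 / 16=-14.44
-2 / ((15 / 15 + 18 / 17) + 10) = -34 / 205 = -0.17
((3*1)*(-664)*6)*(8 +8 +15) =-370512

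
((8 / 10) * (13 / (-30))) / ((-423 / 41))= 1066 / 31725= 0.03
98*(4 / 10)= 196 / 5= 39.20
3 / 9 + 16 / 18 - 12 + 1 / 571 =-55378 / 5139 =-10.78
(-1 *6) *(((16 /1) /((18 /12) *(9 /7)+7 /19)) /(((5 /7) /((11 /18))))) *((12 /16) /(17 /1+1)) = -40964 /27495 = -1.49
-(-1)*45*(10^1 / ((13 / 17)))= 588.46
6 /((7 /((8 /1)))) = 48 /7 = 6.86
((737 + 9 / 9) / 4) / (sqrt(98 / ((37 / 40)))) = 369*sqrt(185) / 280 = 17.92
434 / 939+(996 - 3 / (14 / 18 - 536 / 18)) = 27137479 / 27231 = 996.57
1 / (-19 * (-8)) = 1 / 152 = 0.01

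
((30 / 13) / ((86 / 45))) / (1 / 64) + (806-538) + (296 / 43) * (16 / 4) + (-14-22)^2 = 932868 / 559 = 1668.82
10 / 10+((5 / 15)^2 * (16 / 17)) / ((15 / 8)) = 2423 / 2295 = 1.06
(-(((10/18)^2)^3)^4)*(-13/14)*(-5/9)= -3874301910400390625/10050571827685936242783486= -0.00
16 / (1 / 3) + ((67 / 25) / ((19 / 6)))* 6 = 25212 / 475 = 53.08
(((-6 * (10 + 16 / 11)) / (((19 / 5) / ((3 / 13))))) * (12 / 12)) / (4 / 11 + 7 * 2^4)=-945 / 25441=-0.04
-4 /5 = -0.80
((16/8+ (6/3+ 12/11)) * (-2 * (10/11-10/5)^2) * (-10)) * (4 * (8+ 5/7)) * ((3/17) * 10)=7453.61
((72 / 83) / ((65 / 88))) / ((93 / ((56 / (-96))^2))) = 2156 / 501735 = 0.00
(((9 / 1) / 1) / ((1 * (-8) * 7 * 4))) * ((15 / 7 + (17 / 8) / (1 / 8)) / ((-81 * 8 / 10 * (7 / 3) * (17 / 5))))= 1675 / 1119552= 0.00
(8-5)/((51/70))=70/17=4.12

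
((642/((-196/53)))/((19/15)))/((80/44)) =-561429/7448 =-75.38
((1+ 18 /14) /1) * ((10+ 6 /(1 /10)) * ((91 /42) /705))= 208 /423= 0.49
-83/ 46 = -1.80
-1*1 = -1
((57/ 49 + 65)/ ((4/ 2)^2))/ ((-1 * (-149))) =1621/ 14602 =0.11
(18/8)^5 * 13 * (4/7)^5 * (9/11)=6908733/184877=37.37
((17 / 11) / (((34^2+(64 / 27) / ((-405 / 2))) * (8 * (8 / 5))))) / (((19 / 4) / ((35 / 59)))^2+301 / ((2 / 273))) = 0.00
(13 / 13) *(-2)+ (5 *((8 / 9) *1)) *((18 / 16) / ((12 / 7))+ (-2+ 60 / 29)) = 1277 / 1044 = 1.22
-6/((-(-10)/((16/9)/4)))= -4/15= -0.27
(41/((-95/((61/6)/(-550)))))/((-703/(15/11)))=-2501/161619700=-0.00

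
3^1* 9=27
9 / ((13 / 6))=54 / 13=4.15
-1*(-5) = 5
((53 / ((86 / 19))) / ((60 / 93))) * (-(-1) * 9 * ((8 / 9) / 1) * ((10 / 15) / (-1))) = -62434 / 645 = -96.80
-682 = -682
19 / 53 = 0.36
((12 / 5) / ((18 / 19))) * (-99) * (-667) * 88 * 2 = 29441913.60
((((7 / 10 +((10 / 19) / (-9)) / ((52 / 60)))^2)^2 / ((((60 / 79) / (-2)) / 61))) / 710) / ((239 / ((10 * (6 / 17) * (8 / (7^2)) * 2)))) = -2325609219105527059 / 13317542906531007178125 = -0.00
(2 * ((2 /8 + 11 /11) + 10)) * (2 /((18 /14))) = 35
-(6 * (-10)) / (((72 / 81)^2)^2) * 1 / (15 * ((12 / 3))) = 6561 / 4096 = 1.60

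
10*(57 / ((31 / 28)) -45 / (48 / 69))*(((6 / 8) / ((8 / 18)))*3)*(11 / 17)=-29175795 / 67456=-432.52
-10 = -10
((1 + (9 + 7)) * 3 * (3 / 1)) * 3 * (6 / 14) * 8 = 11016 / 7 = 1573.71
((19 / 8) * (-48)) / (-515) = 114 / 515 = 0.22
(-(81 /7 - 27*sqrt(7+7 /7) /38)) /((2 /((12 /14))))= -243 /49+81*sqrt(2) /133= -4.10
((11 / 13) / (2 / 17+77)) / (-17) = -11 / 17043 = -0.00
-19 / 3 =-6.33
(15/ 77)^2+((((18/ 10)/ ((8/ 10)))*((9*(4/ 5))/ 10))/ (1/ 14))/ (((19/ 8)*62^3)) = 3187274868/ 83899648525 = 0.04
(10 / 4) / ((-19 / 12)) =-30 / 19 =-1.58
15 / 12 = 5 / 4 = 1.25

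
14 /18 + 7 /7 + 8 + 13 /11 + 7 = 1778 /99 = 17.96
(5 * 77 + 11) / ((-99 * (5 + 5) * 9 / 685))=-274 / 9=-30.44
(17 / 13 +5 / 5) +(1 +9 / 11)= 590 / 143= 4.13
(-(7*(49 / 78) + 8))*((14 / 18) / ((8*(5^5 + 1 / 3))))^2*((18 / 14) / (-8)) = 6769 / 3510748839936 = 0.00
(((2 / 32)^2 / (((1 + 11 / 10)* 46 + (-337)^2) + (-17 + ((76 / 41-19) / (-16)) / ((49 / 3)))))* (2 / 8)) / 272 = 10045 / 317967800452096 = 0.00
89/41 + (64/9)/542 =218383/99999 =2.18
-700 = -700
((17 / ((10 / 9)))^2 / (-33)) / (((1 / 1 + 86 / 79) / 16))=-821916 / 15125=-54.34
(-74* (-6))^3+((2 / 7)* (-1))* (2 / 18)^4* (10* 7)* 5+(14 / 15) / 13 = 37327792306678 / 426465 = 87528384.06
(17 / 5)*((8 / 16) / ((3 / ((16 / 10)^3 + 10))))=14977 / 1875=7.99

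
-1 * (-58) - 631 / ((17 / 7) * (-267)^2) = 70286537 / 1211913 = 58.00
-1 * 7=-7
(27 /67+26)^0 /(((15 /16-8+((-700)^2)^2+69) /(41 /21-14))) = -4048 /80673600020811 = -0.00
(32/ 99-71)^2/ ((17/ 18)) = 97916018/ 18513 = 5289.04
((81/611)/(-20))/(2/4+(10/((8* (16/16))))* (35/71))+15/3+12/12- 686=-658541551/968435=-680.01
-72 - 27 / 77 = -5571 / 77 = -72.35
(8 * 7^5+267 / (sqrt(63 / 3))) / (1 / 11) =979 * sqrt(21) / 7+1479016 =1479656.91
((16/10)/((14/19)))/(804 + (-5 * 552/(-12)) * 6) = 19/19110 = 0.00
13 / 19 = 0.68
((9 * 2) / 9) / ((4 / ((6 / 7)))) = 3 / 7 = 0.43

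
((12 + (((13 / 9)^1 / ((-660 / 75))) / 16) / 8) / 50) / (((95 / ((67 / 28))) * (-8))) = -40748797 / 53932032000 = -0.00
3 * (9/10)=27/10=2.70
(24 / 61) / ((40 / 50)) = 0.49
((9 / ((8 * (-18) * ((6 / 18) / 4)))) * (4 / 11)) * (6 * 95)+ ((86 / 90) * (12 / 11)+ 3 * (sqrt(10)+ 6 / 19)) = -481112 / 3135+ 3 * sqrt(10) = -143.98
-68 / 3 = -22.67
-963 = -963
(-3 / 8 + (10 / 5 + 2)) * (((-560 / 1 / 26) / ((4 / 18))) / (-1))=9135 / 26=351.35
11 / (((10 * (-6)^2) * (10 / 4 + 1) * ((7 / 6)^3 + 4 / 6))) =66 / 17045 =0.00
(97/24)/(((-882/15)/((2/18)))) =-485/63504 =-0.01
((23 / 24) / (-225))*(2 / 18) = -23 / 48600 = -0.00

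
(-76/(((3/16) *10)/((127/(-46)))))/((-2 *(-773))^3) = 4826/159352021365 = 0.00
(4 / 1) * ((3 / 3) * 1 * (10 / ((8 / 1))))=5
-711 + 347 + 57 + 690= 383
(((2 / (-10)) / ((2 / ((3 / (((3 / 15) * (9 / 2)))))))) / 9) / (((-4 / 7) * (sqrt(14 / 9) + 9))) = 21 / 2860- 7 * sqrt(14) / 25740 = 0.01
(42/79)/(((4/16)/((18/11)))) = 3024/869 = 3.48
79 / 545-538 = -537.86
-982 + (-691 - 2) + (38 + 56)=-1581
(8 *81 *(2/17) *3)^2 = 52306.38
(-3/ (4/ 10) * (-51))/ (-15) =-51/ 2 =-25.50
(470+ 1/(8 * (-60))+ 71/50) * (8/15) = 1131403/4500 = 251.42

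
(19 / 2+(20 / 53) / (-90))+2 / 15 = 45931 / 4770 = 9.63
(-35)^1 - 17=-52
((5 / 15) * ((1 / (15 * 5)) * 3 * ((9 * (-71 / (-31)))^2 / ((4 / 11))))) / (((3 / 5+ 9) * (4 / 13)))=6487767 / 1230080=5.27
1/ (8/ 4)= 1/ 2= 0.50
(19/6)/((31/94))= 893/93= 9.60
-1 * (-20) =20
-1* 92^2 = -8464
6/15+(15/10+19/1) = 20.90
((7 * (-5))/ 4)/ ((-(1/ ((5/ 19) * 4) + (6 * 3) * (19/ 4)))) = 25/ 247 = 0.10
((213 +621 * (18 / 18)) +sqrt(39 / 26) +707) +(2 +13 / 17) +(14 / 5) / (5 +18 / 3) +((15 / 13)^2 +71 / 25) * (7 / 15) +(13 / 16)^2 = sqrt(6) / 2 +4692290191421 / 3033888000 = 1547.85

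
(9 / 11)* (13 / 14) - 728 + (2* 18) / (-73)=-8181179 / 11242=-727.73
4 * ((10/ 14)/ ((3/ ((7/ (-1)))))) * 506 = -10120/ 3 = -3373.33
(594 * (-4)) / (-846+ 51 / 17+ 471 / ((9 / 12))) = 2376 / 215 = 11.05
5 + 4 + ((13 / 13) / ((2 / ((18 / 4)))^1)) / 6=75 / 8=9.38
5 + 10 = 15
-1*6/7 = -6/7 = -0.86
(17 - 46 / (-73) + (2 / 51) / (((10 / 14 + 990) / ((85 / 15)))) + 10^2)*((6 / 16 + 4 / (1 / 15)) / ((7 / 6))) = 168863677 / 27740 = 6087.37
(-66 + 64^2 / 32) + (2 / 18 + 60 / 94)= 26543 / 423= 62.75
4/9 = 0.44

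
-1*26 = -26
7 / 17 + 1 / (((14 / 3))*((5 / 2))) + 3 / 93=9771 / 18445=0.53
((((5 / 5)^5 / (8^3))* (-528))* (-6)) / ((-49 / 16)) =-99 / 49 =-2.02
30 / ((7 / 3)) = 90 / 7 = 12.86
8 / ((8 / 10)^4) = 625 / 32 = 19.53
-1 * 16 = -16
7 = 7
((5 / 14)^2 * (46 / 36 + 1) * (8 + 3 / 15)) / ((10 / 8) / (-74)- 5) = -62197 / 130977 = -0.47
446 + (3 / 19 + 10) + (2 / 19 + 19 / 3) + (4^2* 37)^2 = 20002816 / 57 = 350926.60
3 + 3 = 6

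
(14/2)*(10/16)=35/8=4.38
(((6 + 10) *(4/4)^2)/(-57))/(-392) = 2/2793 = 0.00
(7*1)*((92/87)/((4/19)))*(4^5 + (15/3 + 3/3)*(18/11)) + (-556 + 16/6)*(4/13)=150037388/4147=36179.74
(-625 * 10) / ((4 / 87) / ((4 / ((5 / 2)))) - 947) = 1087500 / 164773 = 6.60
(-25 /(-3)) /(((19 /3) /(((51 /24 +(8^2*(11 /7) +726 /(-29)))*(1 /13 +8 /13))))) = 28377675 /401128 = 70.74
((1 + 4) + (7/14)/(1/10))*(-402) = -4020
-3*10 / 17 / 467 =-30 / 7939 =-0.00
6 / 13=0.46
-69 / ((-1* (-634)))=-69 / 634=-0.11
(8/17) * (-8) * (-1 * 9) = 576/17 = 33.88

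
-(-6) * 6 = 36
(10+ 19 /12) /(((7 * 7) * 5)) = 139 /2940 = 0.05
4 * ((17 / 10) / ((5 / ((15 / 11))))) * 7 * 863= 616182 / 55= 11203.31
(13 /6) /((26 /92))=7.67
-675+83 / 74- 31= -52161 / 74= -704.88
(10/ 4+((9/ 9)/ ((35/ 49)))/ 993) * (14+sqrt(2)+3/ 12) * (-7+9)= 24839 * sqrt(2)/ 4965+471941/ 6620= 78.37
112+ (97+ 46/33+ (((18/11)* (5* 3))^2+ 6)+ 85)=328106/363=903.87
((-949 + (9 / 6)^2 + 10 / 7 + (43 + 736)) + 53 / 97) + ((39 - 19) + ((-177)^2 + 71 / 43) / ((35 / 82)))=42777964013 / 583940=73257.46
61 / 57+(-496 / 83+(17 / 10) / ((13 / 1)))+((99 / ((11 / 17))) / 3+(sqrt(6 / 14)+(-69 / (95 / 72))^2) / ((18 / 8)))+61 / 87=4*sqrt(21) / 63+712987518253 / 564802550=1262.66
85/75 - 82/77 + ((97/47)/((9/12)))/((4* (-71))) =75426/1284745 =0.06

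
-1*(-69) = 69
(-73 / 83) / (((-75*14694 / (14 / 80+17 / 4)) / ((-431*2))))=-1856317 / 609801000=-0.00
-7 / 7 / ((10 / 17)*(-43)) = 17 / 430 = 0.04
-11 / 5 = -2.20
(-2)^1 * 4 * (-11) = 88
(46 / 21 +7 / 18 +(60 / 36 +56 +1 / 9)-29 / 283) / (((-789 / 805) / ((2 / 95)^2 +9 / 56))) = -447217481383 / 45139699920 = -9.91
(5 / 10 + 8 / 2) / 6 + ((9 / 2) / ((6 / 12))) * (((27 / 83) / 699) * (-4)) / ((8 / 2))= 57693 / 77356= 0.75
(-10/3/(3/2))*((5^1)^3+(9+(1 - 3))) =-880/3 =-293.33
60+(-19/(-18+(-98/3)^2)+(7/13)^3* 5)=1260461783/20744074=60.76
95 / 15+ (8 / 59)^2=66331 / 10443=6.35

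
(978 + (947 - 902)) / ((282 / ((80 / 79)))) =13640 / 3713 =3.67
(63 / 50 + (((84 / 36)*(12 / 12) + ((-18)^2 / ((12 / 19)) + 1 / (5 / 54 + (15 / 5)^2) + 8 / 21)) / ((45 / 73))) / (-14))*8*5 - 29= -2565247663 / 1082655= -2369.40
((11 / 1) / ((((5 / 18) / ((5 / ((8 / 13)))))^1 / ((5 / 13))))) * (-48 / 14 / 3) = -990 / 7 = -141.43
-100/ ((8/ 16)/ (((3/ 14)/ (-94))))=150/ 329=0.46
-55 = -55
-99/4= -24.75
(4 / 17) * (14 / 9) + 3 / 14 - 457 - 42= -1067615 / 2142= -498.42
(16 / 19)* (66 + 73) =2224 / 19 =117.05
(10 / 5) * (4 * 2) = 16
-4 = -4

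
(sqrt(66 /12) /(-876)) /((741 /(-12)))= sqrt(22) /108186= 0.00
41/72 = 0.57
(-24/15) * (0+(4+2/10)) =-168/25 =-6.72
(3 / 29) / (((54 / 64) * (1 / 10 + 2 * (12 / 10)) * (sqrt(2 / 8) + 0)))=128 / 1305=0.10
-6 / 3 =-2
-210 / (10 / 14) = -294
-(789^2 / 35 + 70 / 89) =-55406819 / 3115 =-17787.10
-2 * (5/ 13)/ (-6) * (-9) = -1.15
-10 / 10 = -1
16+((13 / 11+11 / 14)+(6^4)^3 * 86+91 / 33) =86487915783527 / 462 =187203280916.73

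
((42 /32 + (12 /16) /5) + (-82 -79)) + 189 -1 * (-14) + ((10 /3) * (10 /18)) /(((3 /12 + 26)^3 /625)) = 43.53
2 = 2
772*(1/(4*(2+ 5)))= 193/7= 27.57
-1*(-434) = 434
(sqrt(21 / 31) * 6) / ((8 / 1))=0.62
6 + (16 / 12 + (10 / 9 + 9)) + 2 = 175 / 9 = 19.44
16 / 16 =1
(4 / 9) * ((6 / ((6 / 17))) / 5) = 68 / 45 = 1.51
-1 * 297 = -297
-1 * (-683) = 683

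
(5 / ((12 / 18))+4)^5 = 6436343 / 32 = 201135.72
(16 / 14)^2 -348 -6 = -17282 / 49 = -352.69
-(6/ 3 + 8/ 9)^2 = -676/ 81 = -8.35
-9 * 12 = -108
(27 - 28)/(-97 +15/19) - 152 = -277837/1828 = -151.99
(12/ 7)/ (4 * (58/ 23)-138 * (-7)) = 138/ 78575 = 0.00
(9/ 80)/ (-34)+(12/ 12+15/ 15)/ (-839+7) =-101/ 17680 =-0.01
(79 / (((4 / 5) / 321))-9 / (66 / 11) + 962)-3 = 130625 / 4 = 32656.25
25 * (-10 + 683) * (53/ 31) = 891725/ 31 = 28765.32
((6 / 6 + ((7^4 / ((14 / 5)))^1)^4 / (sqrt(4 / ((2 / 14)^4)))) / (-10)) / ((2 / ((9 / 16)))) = -1588923275913 / 10240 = -155168288.66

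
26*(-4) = -104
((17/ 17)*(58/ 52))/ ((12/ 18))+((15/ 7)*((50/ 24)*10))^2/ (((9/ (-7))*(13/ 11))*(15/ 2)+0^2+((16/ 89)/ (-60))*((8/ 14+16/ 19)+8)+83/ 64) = -89908931962947/ 460793539388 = -195.12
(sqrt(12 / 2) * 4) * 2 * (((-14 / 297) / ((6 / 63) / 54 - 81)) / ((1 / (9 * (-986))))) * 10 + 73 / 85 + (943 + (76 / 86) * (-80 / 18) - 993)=-104358240 * sqrt(6) / 252593 - 1745699 / 32895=-1065.07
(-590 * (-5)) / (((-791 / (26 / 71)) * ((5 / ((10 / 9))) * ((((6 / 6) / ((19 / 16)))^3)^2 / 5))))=-4510523840875 / 1060003381248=-4.26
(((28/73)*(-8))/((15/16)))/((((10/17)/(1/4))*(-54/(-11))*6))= -20944/443475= -0.05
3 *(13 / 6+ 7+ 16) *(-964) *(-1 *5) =363910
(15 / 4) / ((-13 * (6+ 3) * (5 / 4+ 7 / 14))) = -5 / 273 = -0.02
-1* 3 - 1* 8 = -11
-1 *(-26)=26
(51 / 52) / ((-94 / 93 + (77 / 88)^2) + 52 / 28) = 0.61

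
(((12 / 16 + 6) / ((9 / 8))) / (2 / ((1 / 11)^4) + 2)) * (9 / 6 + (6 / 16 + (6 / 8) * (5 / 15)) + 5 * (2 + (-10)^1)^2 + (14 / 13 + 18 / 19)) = 1921557 / 28932592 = 0.07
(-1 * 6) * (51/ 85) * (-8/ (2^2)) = 7.20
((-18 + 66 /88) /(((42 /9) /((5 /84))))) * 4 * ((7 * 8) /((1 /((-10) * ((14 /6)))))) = 1150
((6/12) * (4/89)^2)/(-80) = -0.00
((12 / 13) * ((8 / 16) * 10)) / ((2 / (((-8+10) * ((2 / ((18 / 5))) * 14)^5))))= 33614000000 / 255879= 131366.78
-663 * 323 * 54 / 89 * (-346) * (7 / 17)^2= 678397356 / 89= 7622442.20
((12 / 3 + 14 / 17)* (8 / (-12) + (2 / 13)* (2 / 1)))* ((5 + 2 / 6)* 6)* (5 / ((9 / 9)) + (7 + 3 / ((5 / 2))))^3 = -3520484352 / 27625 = -127438.35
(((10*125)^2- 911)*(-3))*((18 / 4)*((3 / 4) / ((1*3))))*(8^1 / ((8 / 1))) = -42162903 / 8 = -5270362.88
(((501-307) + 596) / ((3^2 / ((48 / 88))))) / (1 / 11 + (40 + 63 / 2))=632 / 945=0.67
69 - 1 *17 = 52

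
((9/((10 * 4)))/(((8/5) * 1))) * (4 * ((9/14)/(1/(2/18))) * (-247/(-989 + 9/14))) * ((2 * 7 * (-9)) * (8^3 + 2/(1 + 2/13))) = -179869599/276740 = -649.96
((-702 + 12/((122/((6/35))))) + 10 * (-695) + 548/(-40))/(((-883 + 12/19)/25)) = 621916873/2863462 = 217.19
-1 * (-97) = 97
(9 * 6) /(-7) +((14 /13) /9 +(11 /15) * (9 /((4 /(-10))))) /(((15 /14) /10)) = -394588 /2457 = -160.60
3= 3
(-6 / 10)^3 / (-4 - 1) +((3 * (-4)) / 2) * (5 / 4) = -9321 / 1250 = -7.46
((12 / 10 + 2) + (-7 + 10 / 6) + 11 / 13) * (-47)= 11797 / 195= 60.50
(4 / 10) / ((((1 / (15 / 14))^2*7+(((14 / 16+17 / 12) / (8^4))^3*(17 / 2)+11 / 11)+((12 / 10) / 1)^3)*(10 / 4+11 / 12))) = 1139973655678156800 / 85939025110118602163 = 0.01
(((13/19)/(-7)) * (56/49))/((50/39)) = -2028/23275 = -0.09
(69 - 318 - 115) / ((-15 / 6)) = 728 / 5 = 145.60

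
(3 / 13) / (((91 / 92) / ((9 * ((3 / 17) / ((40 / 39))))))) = 5589 / 15470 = 0.36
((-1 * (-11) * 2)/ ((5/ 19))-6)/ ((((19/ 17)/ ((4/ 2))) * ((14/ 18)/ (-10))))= -237456/ 133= -1785.38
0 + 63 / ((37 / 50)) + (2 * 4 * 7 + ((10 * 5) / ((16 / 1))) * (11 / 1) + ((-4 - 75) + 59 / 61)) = 1760051 / 18056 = 97.48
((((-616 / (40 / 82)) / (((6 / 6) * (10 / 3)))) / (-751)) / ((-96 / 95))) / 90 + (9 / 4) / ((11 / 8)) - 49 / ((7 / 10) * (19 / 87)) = -720770667647 / 2260209600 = -318.90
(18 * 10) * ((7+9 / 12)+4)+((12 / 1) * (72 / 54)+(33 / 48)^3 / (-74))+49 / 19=12287204663 / 5758976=2133.57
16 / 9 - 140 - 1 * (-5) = -1199 / 9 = -133.22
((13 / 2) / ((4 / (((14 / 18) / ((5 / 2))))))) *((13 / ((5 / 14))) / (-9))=-8281 / 4050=-2.04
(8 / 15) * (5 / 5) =8 / 15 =0.53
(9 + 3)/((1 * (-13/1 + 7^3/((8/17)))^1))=32/1909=0.02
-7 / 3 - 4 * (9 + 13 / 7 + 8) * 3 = -4801 / 21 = -228.62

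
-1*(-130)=130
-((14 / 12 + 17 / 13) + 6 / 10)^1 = -1199 / 390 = -3.07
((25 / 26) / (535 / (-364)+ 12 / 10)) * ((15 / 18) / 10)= -875 / 2946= -0.30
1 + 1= 2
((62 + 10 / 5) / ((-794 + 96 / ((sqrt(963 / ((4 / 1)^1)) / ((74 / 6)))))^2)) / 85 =43454997504 * sqrt(107) / 1922090072607982285 + 2360187008784 / 1922090072607982285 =0.00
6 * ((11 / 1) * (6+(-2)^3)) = -132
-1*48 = -48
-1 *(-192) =192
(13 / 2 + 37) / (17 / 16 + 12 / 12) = 232 / 11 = 21.09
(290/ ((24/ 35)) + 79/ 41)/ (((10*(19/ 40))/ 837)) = 58317417/ 779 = 74861.90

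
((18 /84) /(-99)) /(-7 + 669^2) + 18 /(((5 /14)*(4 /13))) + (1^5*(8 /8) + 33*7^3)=11872523644207 /1033849740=11483.80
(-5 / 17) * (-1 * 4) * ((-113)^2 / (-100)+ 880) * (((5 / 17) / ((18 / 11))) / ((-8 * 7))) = -91949 / 32368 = -2.84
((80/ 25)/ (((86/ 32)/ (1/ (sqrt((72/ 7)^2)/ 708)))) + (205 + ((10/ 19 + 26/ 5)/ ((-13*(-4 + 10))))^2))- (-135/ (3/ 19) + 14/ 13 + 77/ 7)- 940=112083777277/ 590262075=189.89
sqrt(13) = 3.61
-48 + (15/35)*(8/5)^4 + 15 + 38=34163/4375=7.81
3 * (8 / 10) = 12 / 5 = 2.40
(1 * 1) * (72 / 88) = 9 / 11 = 0.82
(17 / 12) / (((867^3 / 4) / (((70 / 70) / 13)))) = 0.00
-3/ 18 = -0.17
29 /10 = 2.90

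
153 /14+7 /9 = 1475 /126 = 11.71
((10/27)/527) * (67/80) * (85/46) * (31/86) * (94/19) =15745/8117712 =0.00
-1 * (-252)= 252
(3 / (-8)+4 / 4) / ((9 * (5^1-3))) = 5 / 144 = 0.03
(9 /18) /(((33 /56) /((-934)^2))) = 24425968 /33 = 740180.85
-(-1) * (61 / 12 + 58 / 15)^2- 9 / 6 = 31441 / 400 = 78.60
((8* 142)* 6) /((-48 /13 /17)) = -31382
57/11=5.18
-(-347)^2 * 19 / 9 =-2287771 / 9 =-254196.78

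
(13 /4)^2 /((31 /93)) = 507 /16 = 31.69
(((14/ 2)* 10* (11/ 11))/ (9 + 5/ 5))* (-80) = -560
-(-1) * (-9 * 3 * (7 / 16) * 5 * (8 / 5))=-189 / 2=-94.50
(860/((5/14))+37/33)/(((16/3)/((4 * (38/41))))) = 1510519/902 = 1674.63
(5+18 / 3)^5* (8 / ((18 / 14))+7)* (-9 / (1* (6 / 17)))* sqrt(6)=-325806173* sqrt(6) / 6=-133009813.15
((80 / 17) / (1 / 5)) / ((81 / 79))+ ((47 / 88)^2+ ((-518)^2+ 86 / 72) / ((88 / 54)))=1756034735341 / 10663488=164677.33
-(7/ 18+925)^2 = -856344.60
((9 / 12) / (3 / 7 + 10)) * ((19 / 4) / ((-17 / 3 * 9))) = -133 / 19856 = -0.01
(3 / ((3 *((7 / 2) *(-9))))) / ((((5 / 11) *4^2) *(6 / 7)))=-11 / 2160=-0.01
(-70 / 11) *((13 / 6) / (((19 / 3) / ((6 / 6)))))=-455 / 209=-2.18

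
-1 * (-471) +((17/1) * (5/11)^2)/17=57016/121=471.21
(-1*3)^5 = -243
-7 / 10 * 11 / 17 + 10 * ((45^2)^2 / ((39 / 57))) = 132450186499 / 2210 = 59932211.09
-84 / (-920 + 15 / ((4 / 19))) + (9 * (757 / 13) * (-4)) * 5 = -10481.44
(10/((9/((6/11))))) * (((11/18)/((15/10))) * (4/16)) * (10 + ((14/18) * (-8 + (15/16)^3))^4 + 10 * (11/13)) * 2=118704105151205628439265/972317730137570279424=122.08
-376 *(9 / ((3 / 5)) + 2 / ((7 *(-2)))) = -5586.29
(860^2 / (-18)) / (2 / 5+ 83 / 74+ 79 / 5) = -136826000 / 57681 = -2372.12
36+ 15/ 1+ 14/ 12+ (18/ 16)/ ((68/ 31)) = 85973/ 1632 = 52.68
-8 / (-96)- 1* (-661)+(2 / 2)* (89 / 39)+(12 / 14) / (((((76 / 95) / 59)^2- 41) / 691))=842787399385 / 1298755276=648.92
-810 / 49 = -16.53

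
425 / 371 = 1.15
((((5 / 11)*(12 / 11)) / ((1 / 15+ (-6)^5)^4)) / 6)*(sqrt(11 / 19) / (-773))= -506250*sqrt(209) / 328922525017006168915247207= -0.00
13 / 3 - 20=-47 / 3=-15.67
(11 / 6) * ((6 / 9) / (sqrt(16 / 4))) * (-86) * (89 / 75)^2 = -3746633 / 50625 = -74.01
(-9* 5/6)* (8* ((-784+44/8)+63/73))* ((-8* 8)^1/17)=-217987200/1241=-175654.47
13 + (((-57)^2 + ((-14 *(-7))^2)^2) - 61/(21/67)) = 1937037551/21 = 92239883.38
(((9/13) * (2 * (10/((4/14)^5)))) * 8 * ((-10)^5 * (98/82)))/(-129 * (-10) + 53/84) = -311299254000000/57784129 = -5387279.51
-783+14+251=-518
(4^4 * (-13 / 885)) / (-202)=1664 / 89385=0.02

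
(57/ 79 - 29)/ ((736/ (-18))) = 10053/ 14536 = 0.69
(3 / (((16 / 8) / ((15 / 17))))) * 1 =45 / 34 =1.32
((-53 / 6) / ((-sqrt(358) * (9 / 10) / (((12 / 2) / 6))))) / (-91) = -0.01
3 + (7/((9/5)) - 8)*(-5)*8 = 1507/9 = 167.44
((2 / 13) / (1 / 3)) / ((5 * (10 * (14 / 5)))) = 3 / 910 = 0.00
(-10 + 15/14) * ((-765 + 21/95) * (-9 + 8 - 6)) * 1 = -908175/19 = -47798.68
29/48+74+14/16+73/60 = 18407/240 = 76.70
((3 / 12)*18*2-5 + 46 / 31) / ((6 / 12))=340 / 31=10.97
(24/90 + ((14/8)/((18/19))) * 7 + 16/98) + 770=13818479/17640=783.36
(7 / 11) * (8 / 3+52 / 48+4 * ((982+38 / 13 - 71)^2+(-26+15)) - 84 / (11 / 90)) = 173868985339 / 81796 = 2125641.66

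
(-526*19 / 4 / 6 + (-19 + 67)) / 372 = -4421 / 4464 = -0.99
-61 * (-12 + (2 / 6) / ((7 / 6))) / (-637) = -5002 / 4459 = -1.12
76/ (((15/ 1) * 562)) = 38/ 4215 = 0.01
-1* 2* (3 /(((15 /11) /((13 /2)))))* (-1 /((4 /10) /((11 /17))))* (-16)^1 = -12584 /17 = -740.24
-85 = -85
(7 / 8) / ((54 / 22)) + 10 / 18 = 197 / 216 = 0.91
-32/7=-4.57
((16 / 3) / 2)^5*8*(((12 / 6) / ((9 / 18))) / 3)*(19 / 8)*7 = 17432576 / 729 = 23913.00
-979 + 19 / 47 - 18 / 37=-1702624 / 1739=-979.08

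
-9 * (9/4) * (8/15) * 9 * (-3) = 1458/5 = 291.60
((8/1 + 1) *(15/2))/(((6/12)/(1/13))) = 135/13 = 10.38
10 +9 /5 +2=13.80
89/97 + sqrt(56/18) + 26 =2 * sqrt(7)/3 + 2611/97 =28.68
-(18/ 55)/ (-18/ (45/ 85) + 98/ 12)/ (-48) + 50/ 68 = 0.74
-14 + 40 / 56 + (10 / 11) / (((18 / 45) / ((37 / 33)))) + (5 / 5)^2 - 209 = -555812 / 2541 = -218.74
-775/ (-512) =775/ 512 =1.51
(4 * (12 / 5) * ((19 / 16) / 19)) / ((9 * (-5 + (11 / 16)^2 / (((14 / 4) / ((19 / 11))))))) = -896 / 64065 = -0.01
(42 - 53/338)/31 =14143/10478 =1.35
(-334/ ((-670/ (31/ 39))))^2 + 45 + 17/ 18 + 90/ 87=466658308157/ 9900265050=47.14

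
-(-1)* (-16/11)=-16/11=-1.45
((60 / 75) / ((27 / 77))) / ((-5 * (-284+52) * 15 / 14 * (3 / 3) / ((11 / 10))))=5929 / 2936250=0.00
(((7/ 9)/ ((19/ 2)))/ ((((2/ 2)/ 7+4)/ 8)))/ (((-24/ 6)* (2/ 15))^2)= 1225/ 2204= 0.56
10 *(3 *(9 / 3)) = 90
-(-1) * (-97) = -97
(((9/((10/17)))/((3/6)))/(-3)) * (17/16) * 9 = -97.54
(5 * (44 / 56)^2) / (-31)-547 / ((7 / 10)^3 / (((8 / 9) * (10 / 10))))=-1417.66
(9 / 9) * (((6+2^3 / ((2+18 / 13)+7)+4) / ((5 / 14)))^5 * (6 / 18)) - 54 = 3495098263564169132026 / 420378134765625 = 8314177.11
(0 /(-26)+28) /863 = 0.03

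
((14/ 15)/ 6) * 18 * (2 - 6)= -56/ 5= -11.20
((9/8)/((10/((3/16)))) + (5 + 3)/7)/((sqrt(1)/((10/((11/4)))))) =10429/2464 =4.23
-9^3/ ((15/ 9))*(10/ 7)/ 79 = -4374/ 553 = -7.91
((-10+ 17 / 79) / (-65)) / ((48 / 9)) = 2319 / 82160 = 0.03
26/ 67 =0.39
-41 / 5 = -8.20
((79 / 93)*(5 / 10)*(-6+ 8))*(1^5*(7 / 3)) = 553 / 279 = 1.98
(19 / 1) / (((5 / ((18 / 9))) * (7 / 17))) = 646 / 35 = 18.46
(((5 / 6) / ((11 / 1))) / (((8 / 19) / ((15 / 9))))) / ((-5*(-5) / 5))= 0.06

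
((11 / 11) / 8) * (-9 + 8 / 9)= -73 / 72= -1.01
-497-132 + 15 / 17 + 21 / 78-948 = -696525 / 442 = -1575.85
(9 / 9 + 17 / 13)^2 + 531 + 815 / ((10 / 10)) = 228374 / 169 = 1351.33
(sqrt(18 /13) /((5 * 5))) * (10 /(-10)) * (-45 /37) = 27 * sqrt(26) /2405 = 0.06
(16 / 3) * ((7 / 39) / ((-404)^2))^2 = 49 / 7597241756208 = 0.00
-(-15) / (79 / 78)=1170 / 79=14.81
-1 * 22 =-22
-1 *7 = -7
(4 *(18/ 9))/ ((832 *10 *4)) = 1/ 4160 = 0.00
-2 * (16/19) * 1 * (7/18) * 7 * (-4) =3136/171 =18.34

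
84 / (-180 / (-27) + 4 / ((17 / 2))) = 153 / 13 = 11.77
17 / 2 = 8.50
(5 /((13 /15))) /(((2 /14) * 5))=105 /13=8.08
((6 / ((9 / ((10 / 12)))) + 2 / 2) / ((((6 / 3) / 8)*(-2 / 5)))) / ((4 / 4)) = -140 / 9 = -15.56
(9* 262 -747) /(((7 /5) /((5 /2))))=40275 /14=2876.79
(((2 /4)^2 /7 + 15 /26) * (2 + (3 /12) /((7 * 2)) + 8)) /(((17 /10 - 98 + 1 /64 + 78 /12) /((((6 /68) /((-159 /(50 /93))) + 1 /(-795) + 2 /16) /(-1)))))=144989471 /17182632012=0.01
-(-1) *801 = 801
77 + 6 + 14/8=339/4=84.75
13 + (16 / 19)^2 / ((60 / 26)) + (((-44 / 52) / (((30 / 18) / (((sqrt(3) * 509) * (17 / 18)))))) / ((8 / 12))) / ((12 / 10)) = 72059 / 5415-95183 * sqrt(3) / 312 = -515.10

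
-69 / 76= -0.91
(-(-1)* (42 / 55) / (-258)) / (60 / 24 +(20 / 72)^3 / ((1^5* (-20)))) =-163296 / 137867675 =-0.00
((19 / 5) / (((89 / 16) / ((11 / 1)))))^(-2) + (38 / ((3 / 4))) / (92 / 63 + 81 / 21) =35760354887 / 3746082560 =9.55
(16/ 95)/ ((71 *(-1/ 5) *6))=-0.00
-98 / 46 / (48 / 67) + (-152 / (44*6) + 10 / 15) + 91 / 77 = -20657 / 12144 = -1.70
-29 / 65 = -0.45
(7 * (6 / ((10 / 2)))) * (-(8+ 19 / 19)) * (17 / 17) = -378 / 5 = -75.60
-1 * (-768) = 768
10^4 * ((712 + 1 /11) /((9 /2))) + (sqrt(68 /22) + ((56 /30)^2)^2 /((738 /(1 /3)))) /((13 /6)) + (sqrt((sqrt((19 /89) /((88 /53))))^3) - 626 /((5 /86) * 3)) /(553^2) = 2014^(3 /4) * 979^(1 /4) /2395096088 + 6 * sqrt(374) /143 + 1292708568719823988244 /816916564839375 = 1582425.04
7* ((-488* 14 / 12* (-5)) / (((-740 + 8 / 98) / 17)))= -12449185 / 27192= -457.83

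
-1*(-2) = 2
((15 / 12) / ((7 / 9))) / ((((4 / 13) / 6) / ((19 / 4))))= 33345 / 224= 148.86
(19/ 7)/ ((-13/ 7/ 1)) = -19/ 13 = -1.46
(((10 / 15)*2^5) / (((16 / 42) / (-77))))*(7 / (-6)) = 15092 / 3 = 5030.67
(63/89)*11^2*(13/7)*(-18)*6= -1528956/89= -17179.28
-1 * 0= 0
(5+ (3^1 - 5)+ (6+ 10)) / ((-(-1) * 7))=19 / 7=2.71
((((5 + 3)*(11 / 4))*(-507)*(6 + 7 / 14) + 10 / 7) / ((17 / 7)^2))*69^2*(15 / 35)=-7248579651 / 289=-25081590.49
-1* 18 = -18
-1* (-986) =986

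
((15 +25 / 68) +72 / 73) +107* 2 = 1143477 / 4964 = 230.35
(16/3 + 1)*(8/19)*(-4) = -32/3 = -10.67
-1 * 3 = -3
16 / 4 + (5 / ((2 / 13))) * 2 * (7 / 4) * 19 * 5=43241 / 4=10810.25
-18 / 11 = -1.64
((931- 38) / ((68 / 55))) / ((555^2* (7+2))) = 9823 / 37702260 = 0.00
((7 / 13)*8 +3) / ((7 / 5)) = 475 / 91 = 5.22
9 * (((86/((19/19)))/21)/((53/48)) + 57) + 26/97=19672225/35987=546.65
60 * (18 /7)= 1080 /7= 154.29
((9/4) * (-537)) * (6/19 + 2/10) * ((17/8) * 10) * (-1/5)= 4025889/1520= 2648.61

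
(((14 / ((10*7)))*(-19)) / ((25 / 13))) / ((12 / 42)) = -1729 / 250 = -6.92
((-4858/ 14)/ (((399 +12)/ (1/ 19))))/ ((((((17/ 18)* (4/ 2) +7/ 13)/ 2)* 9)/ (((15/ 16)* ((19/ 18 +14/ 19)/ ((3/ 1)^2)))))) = -0.00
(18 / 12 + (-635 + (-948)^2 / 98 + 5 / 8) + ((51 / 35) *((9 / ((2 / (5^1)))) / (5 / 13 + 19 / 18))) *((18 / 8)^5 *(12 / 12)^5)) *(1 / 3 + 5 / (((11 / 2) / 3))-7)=-10826546982745 / 279003648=-38804.32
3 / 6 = 1 / 2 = 0.50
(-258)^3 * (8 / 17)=-137388096 / 17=-8081652.71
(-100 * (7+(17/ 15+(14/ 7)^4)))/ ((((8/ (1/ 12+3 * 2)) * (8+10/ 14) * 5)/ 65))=-6011915/ 2196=-2737.67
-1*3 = -3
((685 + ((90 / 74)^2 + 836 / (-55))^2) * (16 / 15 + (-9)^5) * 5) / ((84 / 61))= -1105316607851556137 / 5903607150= -187227330.64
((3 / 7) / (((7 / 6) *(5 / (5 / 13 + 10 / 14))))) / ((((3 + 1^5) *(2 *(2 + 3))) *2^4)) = 9 / 71344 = 0.00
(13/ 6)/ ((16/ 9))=39/ 32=1.22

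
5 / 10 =1 / 2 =0.50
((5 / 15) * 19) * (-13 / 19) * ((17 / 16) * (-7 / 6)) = 1547 / 288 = 5.37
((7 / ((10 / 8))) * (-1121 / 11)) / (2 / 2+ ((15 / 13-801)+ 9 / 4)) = 1632176 / 2278265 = 0.72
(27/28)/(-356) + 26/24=32315/29904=1.08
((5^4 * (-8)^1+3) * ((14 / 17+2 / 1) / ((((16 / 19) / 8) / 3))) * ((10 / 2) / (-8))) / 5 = 854487 / 17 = 50263.94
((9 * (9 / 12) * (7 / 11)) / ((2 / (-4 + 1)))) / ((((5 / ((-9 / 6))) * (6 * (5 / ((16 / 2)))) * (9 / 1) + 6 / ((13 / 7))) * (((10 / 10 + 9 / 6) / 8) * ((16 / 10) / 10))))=12285 / 10417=1.18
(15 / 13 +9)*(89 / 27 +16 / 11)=5644 / 117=48.24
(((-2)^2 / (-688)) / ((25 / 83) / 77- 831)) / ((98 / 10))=4565 / 6394318784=0.00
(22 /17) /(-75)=-22 /1275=-0.02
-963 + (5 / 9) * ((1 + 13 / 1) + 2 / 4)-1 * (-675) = -279.94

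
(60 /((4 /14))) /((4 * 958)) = 105 /1916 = 0.05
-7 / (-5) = 7 / 5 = 1.40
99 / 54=11 / 6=1.83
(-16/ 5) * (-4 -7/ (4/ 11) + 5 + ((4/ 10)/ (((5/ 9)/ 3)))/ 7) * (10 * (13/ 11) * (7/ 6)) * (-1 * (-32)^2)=-668741632/ 825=-810595.92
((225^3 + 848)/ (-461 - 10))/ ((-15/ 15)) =11391473/ 471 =24185.72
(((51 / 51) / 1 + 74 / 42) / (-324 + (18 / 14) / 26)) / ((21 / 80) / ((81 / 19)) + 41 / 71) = -8565440 / 642017653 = -0.01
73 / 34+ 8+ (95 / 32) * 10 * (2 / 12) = 24635 / 1632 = 15.09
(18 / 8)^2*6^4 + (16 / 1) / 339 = 2224195 / 339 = 6561.05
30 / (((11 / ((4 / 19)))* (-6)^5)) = -5 / 67716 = -0.00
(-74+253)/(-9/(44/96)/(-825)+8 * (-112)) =-541475/2710328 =-0.20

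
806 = 806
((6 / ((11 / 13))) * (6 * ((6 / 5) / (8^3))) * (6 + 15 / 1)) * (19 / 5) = 140049 / 17600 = 7.96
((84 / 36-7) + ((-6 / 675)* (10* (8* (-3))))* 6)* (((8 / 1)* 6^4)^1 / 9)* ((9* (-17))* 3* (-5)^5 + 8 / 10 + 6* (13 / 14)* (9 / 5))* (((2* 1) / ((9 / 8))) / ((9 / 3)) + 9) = 29007182983168 / 225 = 128920813258.52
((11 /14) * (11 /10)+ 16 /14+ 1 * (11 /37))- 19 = -86483 /5180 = -16.70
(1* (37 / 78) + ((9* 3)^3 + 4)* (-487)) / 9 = -747830345 / 702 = -1065285.39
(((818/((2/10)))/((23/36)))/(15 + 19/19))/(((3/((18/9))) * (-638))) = -6135/14674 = -0.42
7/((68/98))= 343/34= 10.09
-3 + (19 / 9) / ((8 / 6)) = -17 / 12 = -1.42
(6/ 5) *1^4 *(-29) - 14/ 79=-13816/ 395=-34.98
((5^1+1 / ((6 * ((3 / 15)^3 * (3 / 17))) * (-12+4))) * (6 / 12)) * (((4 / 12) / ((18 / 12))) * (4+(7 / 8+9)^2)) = -9128285 / 82944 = -110.05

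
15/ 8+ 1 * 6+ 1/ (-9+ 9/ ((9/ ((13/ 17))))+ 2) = 3271/ 424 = 7.71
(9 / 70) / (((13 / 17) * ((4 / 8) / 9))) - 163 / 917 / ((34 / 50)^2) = 6501424 / 2460835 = 2.64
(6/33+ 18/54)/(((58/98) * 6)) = 833/5742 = 0.15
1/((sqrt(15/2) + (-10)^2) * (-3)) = -40/11991 + sqrt(30)/59955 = -0.00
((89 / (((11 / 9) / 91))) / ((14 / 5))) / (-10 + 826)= 17355 / 5984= 2.90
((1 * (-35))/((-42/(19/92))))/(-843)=-95/465336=-0.00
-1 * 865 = -865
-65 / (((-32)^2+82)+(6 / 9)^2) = -45 / 766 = -0.06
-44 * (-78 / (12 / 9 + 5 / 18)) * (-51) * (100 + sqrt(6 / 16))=-315057600 / 29 - 787644 * sqrt(6) / 29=-10930583.65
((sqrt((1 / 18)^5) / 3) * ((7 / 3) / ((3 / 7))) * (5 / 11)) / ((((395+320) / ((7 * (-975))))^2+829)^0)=245 * sqrt(2) / 577368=0.00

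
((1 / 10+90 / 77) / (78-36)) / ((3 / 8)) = 1954 / 24255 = 0.08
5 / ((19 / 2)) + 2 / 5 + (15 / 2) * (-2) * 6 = -8462 / 95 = -89.07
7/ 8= 0.88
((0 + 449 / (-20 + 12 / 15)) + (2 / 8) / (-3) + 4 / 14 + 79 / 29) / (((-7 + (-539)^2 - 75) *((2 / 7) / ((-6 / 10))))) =383 / 2589120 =0.00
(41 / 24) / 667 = 41 / 16008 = 0.00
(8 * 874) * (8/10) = 27968/5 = 5593.60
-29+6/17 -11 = -39.65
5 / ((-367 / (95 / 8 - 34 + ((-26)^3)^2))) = -12356630155 / 2936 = -4208661.50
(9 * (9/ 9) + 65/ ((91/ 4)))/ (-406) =-83/ 2842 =-0.03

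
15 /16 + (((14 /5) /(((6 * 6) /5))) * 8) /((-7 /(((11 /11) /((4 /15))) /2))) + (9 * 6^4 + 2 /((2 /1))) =559925 /48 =11665.10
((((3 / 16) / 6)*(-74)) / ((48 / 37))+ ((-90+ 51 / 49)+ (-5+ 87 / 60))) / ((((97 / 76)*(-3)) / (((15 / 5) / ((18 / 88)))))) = 3708063997 / 10266480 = 361.18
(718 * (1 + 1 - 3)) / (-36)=359 / 18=19.94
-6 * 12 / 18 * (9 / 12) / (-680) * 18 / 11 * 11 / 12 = 9 / 1360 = 0.01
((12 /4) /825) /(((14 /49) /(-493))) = -3451 /550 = -6.27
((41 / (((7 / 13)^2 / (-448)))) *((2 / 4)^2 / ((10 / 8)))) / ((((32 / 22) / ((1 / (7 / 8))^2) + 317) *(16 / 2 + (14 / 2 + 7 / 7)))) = -2.49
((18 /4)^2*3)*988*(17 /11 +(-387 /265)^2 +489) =29571035.64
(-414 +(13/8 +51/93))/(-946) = 102133/234608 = 0.44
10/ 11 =0.91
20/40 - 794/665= -923/1330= -0.69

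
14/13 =1.08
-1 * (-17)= 17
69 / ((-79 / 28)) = -1932 / 79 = -24.46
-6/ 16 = -3/ 8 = -0.38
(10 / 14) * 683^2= 2332445 / 7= 333206.43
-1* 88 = -88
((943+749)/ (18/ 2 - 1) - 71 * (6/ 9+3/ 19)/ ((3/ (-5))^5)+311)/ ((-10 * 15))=-7066109/ 831060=-8.50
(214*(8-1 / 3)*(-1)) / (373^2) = -4922 / 417387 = -0.01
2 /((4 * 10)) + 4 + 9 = 261 /20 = 13.05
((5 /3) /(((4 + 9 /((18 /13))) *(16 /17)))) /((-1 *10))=-17 /1008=-0.02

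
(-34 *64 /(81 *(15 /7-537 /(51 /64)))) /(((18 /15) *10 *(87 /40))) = 2589440 /1689948117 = 0.00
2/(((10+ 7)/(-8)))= -16/17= -0.94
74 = 74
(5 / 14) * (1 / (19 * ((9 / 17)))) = 85 / 2394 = 0.04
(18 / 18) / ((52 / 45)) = 45 / 52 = 0.87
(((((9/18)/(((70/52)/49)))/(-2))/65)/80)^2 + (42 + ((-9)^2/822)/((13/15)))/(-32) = -37502162731/28496000000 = -1.32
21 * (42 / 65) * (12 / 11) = 10584 / 715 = 14.80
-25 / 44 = -0.57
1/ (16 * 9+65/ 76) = 76/ 11009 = 0.01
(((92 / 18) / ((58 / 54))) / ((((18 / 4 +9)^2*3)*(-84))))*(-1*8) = 0.00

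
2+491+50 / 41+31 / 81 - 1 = 1639253 / 3321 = 493.60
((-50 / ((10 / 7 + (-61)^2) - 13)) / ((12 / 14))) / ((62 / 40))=-12250 / 1207419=-0.01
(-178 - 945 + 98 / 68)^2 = 1257894.19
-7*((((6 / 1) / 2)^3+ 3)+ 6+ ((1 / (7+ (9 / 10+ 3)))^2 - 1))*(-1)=2911545 / 11881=245.06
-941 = -941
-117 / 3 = -39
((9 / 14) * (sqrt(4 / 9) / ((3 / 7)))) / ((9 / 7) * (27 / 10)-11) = -70 / 527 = -0.13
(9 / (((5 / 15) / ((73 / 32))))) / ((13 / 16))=1971 / 26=75.81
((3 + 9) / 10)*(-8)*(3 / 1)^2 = -432 / 5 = -86.40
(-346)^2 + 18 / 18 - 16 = 119701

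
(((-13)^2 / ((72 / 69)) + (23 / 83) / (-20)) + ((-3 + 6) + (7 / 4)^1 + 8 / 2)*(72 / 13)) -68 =18438731 / 129480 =142.41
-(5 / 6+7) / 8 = -47 / 48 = -0.98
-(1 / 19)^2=-1 / 361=-0.00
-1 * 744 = -744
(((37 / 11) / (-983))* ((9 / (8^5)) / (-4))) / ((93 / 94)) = 5217 / 21967863808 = 0.00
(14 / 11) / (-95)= -14 / 1045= -0.01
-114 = -114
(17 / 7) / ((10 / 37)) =8.99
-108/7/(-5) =108/35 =3.09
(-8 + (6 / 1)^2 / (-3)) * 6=-120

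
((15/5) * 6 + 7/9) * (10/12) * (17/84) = 14365/4536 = 3.17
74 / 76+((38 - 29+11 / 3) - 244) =-26261 / 114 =-230.36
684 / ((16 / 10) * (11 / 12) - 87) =-10260 / 1283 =-8.00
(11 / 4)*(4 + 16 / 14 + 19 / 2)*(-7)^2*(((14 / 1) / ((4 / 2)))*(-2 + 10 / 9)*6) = -220990 / 3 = -73663.33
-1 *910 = -910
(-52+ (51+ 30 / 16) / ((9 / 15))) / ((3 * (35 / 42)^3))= 2601 / 125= 20.81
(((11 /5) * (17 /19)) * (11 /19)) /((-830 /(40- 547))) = 1042899 /1498150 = 0.70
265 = 265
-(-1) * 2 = 2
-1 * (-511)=511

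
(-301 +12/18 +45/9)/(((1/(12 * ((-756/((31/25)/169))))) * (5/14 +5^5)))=10565231040/90427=116837.13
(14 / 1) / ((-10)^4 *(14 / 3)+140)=3 / 10030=0.00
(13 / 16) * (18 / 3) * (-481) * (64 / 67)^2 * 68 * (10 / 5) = -1306226688 / 4489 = -290983.89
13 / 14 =0.93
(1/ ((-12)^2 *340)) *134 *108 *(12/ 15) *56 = 5628/ 425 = 13.24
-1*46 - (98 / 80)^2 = -76001 / 1600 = -47.50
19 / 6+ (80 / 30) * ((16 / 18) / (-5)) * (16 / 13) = 9067 / 3510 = 2.58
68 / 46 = 34 / 23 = 1.48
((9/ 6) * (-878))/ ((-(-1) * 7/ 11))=-14487/ 7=-2069.57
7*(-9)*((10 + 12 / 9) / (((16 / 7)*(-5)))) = 2499 / 40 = 62.48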